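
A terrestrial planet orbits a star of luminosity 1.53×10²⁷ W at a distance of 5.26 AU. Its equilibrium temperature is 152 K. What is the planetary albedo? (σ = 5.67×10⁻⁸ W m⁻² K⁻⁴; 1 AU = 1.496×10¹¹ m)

A ≈ 0.38

d = 5.26 AU = 7.87×10¹¹ m.
Flux: S = L/(4πd²) = 1.53×10²⁷/(4π×(7.87×10¹¹)²) = 197 W m⁻².
From T_eq⁴ = S(1−A)/(4σ): 1−A = 4σT_eq⁴/S.
1−A = 4 × 5.67×10⁻⁸ × (152)⁴ / 197 = 0.616.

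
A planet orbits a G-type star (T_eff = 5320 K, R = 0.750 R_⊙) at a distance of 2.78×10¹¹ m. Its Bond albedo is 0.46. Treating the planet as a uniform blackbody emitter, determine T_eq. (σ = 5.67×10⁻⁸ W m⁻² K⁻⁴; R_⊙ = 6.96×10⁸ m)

R_⋆ = 0.750 × 6.96×10⁸ = 5.22×10⁸ m.
L = 4πR_⋆²σT_⋆⁴ = 4π(5.22×10⁸)² × 5.67×10⁻⁸ × (5320)⁴ = 1.56×10²⁶ W.
S = L/(4πd²) = 160 W m⁻².
Energy balance: absorbed = emitted ⇒ πR²·S(1−A) = 4πR²·σT_eq⁴, so T_eq⁴ = S(1−A)/(4σ).
T_eq = [160 × 0.54 / (4 × 5.67×10⁻⁸)]^(1/4) = (3.81×10⁸)^(1/4) = 140 K.

T_eq ≈ 140 K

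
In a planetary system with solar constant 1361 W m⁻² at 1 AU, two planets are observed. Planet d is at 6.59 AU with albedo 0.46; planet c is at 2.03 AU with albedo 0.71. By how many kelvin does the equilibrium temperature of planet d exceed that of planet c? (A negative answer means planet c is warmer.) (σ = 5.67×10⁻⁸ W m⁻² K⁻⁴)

ΔT ≈ -50.4 K

T_eq = [S₀(1−A)/(4σd²)]^(1/4), so T ∝ (1−A)^(1/4) / √d.
T₁ = [1361×0.54/(4×5.67×10⁻⁸×6.59²)]^(1/4) = 92.94 K.
T₂ = [1361×0.29/(4×5.67×10⁻⁸×2.03²)]^(1/4) = 143.35 K.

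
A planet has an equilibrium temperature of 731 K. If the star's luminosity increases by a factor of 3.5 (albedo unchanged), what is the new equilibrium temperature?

T_eq ≈ 1000 K

T_eq ∝ L^(1/4) · d^(−1/2).
T′ = 731 × 3.5^(1/4) = 1000 K.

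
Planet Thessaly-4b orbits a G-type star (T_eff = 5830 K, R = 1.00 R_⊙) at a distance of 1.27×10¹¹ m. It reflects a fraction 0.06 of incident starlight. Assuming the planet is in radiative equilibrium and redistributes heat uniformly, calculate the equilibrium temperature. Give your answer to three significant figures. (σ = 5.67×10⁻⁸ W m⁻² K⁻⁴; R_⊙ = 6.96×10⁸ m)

R_⋆ = 1.00 × 6.96×10⁸ = 6.96×10⁸ m.
L = 4πR_⋆²σT_⋆⁴ = 4π(6.96×10⁸)² × 5.67×10⁻⁸ × (5830)⁴ = 3.99×10²⁶ W.
S = L/(4πd²) = 1970 W m⁻².
Energy balance: absorbed = emitted ⇒ πR²·S(1−A) = 4πR²·σT_eq⁴, so T_eq⁴ = S(1−A)/(4σ).
T_eq = [1970 × 0.94 / (4 × 5.67×10⁻⁸)]^(1/4) = (8.15×10⁹)^(1/4) = 300 K.

T_eq ≈ 300 K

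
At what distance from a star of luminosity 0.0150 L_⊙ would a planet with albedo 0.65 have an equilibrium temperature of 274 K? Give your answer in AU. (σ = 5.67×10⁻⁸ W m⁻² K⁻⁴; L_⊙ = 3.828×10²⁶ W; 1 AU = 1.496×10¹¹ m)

d ≈ 0.0748 AU

L = 0.0150 × 3.828×10²⁶ = 5.74×10²⁴ W.
From T_eq⁴ = L(1−A)/(16πσd²): d = √[L(1−A)/(16πσT_eq⁴)].
d = √[5.74×10²⁴ × 0.35 / (16π × 5.67×10⁻⁸ × (274)⁴)] = 1.12×10¹⁰ m = 0.0748 AU.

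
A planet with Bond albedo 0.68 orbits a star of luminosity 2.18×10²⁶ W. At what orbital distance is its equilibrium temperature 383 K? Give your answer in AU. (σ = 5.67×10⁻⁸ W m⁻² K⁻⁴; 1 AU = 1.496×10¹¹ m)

From T_eq⁴ = L(1−A)/(16πσd²): d = √[L(1−A)/(16πσT_eq⁴)].
d = √[2.18×10²⁶ × 0.32 / (16π × 5.67×10⁻⁸ × (383)⁴)] = 3.37×10¹⁰ m = 0.225 AU.

d ≈ 0.225 AU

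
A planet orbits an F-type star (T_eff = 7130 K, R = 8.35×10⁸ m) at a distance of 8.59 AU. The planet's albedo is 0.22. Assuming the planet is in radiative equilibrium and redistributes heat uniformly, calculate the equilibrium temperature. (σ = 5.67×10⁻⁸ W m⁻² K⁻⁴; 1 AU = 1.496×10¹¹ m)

T_eq ≈ 121 K

d = 8.59 AU = 1.29×10¹² m.
L = 4πR_⋆²σT_⋆⁴ = 4π(8.35×10⁸)² × 5.67×10⁻⁸ × (7130)⁴ = 1.28×10²⁷ W.
S = L/(4πd²) = 61.9 W m⁻².
Energy balance: absorbed = emitted ⇒ πR²·S(1−A) = 4πR²·σT_eq⁴, so T_eq⁴ = S(1−A)/(4σ).
T_eq = [61.9 × 0.78 / (4 × 5.67×10⁻⁸)]^(1/4) = (2.13×10⁸)^(1/4) = 121 K.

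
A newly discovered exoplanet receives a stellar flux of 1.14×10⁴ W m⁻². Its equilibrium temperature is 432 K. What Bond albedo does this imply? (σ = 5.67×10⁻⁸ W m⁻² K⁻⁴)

From T_eq⁴ = S(1−A)/(4σ): 1−A = 4σT_eq⁴/S.
1−A = 4 × 5.67×10⁻⁸ × (432)⁴ / 1.14×10⁴ = 0.693.

A ≈ 0.31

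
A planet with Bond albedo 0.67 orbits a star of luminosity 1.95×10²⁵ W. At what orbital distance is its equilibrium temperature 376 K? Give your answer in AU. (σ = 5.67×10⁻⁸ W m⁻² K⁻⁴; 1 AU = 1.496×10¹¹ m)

From T_eq⁴ = L(1−A)/(16πσd²): d = √[L(1−A)/(16πσT_eq⁴)].
d = √[1.95×10²⁵ × 0.33 / (16π × 5.67×10⁻⁸ × (376)⁴)] = 1.06×10¹⁰ m = 0.0710 AU.

d ≈ 0.0710 AU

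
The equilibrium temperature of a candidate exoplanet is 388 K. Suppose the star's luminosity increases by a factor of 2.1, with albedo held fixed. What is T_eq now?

T_eq ≈ 467 K

T_eq ∝ L^(1/4) · d^(−1/2).
T′ = 388 × 2.1^(1/4) = 467 K.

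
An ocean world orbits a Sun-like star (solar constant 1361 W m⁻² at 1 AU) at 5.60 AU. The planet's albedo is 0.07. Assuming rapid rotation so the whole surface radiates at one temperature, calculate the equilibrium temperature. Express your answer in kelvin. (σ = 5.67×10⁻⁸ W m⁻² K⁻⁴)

T_eq ≈ 115 K

Flux at 5.60 AU: S = 1361/5.60² = 43.4 W m⁻².
Energy balance: absorbed = emitted ⇒ πR²·S(1−A) = 4πR²·σT_eq⁴, so T_eq⁴ = S(1−A)/(4σ).
T_eq = [43.4 × 0.93 / (4 × 5.67×10⁻⁸)]^(1/4) = (1.78×10⁸)^(1/4) = 115 K.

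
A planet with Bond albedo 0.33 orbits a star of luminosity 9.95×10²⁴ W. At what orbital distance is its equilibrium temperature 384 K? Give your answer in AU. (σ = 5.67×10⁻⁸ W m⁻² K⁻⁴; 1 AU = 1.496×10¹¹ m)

From T_eq⁴ = L(1−A)/(16πσd²): d = √[L(1−A)/(16πσT_eq⁴)].
d = √[9.95×10²⁴ × 0.67 / (16π × 5.67×10⁻⁸ × (384)⁴)] = 1.04×10¹⁰ m = 0.0693 AU.

d ≈ 0.0693 AU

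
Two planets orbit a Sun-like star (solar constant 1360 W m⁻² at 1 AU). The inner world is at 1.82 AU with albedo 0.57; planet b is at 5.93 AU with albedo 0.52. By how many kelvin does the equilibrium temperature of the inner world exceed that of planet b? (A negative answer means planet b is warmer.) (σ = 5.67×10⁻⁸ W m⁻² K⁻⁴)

ΔT ≈ 71.9 K

T_eq = [S₀(1−A)/(4σd²)]^(1/4), so T ∝ (1−A)^(1/4) / √d.
T₁ = [1360×0.43/(4×5.67×10⁻⁸×1.82²)]^(1/4) = 167.03 K.
T₂ = [1360×0.48/(4×5.67×10⁻⁸×5.93²)]^(1/4) = 95.12 K.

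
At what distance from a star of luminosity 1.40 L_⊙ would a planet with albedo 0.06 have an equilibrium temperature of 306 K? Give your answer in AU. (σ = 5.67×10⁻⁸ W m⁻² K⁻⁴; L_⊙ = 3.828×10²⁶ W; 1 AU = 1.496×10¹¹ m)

L = 1.40 × 3.828×10²⁶ = 5.36×10²⁶ W.
From T_eq⁴ = L(1−A)/(16πσd²): d = √[L(1−A)/(16πσT_eq⁴)].
d = √[5.36×10²⁶ × 0.94 / (16π × 5.67×10⁻⁸ × (306)⁴)] = 1.42×10¹¹ m = 0.949 AU.

d ≈ 0.949 AU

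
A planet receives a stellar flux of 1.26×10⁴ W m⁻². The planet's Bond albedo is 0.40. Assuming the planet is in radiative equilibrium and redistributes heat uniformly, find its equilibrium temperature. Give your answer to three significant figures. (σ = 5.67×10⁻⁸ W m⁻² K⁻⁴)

T_eq ≈ 427 K

Energy balance: absorbed = emitted ⇒ πR²·S(1−A) = 4πR²·σT_eq⁴, so T_eq⁴ = S(1−A)/(4σ).
T_eq = [1.26×10⁴ × 0.60 / (4 × 5.67×10⁻⁸)]^(1/4) = (3.33×10¹⁰)^(1/4) = 427 K.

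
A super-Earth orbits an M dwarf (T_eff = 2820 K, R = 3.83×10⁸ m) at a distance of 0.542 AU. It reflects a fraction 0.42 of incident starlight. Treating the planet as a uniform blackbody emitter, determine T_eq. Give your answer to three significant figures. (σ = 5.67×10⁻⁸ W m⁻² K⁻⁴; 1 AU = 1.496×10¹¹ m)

T_eq ≈ 120 K

d = 0.542 AU = 8.11×10¹⁰ m.
L = 4πR_⋆²σT_⋆⁴ = 4π(3.83×10⁸)² × 5.67×10⁻⁸ × (2820)⁴ = 6.61×10²⁴ W.
S = L/(4πd²) = 80.0 W m⁻².
Energy balance: absorbed = emitted ⇒ πR²·S(1−A) = 4πR²·σT_eq⁴, so T_eq⁴ = S(1−A)/(4σ).
T_eq = [80.0 × 0.58 / (4 × 5.67×10⁻⁸)]^(1/4) = (2.05×10⁸)^(1/4) = 120 K.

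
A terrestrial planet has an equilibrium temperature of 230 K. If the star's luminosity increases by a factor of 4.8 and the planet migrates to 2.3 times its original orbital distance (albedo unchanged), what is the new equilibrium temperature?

T_eq ∝ L^(1/4) · d^(−1/2).
T′ = 230 × 4.8^(1/4) / 2.3^(1/2) = 224 K.

T_eq ≈ 224 K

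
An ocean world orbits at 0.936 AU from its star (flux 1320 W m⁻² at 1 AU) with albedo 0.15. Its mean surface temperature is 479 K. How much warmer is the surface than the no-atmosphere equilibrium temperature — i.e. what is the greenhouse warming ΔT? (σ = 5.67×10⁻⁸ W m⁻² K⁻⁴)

ΔT ≈ 204.9 K

S = 1320/0.936² = 1507 W m⁻².
T_eq = [S(1−A)/(4σ)]^(1/4) = [1507×0.85/(4×5.67×10⁻⁸)]^(1/4) = 274.1 K.
ΔT = T_surf − T_eq = 479 − 274.1.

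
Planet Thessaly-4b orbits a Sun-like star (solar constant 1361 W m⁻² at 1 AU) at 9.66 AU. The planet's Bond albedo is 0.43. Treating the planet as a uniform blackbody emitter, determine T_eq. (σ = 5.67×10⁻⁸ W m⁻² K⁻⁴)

Flux at 9.66 AU: S = 1361/9.66² = 14.6 W m⁻².
Energy balance: absorbed = emitted ⇒ πR²·S(1−A) = 4πR²·σT_eq⁴, so T_eq⁴ = S(1−A)/(4σ).
T_eq = [14.6 × 0.57 / (4 × 5.67×10⁻⁸)]^(1/4) = (3.67×10⁷)^(1/4) = 77.8 K.

T_eq ≈ 77.8 K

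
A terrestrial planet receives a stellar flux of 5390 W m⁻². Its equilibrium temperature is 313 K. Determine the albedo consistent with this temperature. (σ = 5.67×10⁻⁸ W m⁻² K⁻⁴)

From T_eq⁴ = S(1−A)/(4σ): 1−A = 4σT_eq⁴/S.
1−A = 4 × 5.67×10⁻⁸ × (313)⁴ / 5390 = 0.404.

A ≈ 0.60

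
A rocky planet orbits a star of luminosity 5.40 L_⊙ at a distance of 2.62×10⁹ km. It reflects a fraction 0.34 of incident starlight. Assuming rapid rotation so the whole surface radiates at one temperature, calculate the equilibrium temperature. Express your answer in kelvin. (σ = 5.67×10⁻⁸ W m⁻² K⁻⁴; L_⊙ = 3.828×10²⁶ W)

d = 2.62×10⁹ km = 2.62×10¹² m.
L = 5.40 × 3.828×10²⁶ = 2.07×10²⁷ W.
Flux: S = L/(4πd²) = 2.07×10²⁷/(4π×(2.62×10¹²)²) = 24.0 W m⁻².
Energy balance: absorbed = emitted ⇒ πR²·S(1−A) = 4πR²·σT_eq⁴, so T_eq⁴ = S(1−A)/(4σ).
T_eq = [24.0 × 0.66 / (4 × 5.67×10⁻⁸)]^(1/4) = (6.97×10⁷)^(1/4) = 91.4 K.

T_eq ≈ 91.4 K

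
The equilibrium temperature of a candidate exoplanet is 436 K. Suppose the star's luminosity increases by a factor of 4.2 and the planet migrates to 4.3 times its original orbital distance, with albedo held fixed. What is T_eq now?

T_eq ∝ L^(1/4) · d^(−1/2).
T′ = 436 × 4.2^(1/4) / 4.3^(1/2) = 301 K.

T_eq ≈ 301 K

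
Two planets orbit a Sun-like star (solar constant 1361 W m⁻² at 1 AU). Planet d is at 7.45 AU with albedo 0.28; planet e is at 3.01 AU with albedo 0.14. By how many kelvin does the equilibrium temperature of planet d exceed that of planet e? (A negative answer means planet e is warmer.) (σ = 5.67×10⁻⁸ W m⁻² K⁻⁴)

T_eq = [S₀(1−A)/(4σd²)]^(1/4), so T ∝ (1−A)^(1/4) / √d.
T₁ = [1361×0.72/(4×5.67×10⁻⁸×7.45²)]^(1/4) = 93.93 K.
T₂ = [1361×0.86/(4×5.67×10⁻⁸×3.01²)]^(1/4) = 154.49 K.

ΔT ≈ -60.6 K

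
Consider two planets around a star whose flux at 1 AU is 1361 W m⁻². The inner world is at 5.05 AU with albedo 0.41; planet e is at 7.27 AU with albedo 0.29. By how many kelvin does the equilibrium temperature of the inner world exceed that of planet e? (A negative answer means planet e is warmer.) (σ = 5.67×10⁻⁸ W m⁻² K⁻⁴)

ΔT ≈ 13.8 K

T_eq = [S₀(1−A)/(4σd²)]^(1/4), so T ∝ (1−A)^(1/4) / √d.
T₁ = [1361×0.59/(4×5.67×10⁻⁸×5.05²)]^(1/4) = 108.55 K.
T₂ = [1361×0.71/(4×5.67×10⁻⁸×7.27²)]^(1/4) = 94.75 K.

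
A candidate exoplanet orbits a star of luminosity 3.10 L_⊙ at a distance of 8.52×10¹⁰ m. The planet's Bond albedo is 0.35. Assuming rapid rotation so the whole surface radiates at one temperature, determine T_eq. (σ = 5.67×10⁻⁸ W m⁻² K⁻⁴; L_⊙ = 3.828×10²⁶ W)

L = 3.10 × 3.828×10²⁶ = 1.19×10²⁷ W.
Flux: S = L/(4πd²) = 1.19×10²⁷/(4π×(8.52×10¹⁰)²) = 1.30×10⁴ W m⁻².
Energy balance: absorbed = emitted ⇒ πR²·S(1−A) = 4πR²·σT_eq⁴, so T_eq⁴ = S(1−A)/(4σ).
T_eq = [1.30×10⁴ × 0.65 / (4 × 5.67×10⁻⁸)]^(1/4) = (3.73×10¹⁰)^(1/4) = 439 K.

T_eq ≈ 439 K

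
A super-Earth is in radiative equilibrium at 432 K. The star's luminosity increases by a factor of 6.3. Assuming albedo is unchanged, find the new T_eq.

T_eq ∝ L^(1/4) · d^(−1/2).
T′ = 432 × 6.3^(1/4) = 684 K.

T_eq ≈ 684 K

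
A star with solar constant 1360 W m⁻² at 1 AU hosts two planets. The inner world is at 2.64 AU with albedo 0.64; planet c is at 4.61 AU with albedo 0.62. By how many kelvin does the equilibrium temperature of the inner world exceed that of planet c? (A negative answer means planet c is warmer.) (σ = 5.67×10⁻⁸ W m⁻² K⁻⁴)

T_eq = [S₀(1−A)/(4σd²)]^(1/4), so T ∝ (1−A)^(1/4) / √d.
T₁ = [1360×0.36/(4×5.67×10⁻⁸×2.64²)]^(1/4) = 132.66 K.
T₂ = [1360×0.38/(4×5.67×10⁻⁸×4.61²)]^(1/4) = 101.76 K.

ΔT ≈ 30.9 K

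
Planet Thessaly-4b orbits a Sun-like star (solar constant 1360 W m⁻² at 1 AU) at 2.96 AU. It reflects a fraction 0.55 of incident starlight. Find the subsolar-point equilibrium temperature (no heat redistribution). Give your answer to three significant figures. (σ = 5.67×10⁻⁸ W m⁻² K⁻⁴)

Flux at 2.96 AU: S = 1360/2.96² = 155 W m⁻².
At the subsolar point the surface absorbs S(1−A) and emits σT⁴ per unit area — no factor of 4, since only the local patch is in balance.
T = [155 × 0.45 / 5.67×10⁻⁸]^(1/4) = (1.23×10⁹)^(1/4) = 187 K.

T_ss ≈ 187 K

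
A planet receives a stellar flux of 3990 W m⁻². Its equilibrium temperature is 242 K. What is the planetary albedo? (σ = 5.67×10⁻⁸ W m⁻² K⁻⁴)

From T_eq⁴ = S(1−A)/(4σ): 1−A = 4σT_eq⁴/S.
1−A = 4 × 5.67×10⁻⁸ × (242)⁴ / 3990 = 0.195.

A ≈ 0.81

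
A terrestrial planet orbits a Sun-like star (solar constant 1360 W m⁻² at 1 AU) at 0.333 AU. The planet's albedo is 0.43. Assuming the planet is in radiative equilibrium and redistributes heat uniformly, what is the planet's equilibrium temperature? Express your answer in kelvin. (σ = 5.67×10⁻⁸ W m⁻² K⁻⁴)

T_eq ≈ 419 K

Flux at 0.333 AU: S = 1360/0.333² = 1.23×10⁴ W m⁻².
Energy balance: absorbed = emitted ⇒ πR²·S(1−A) = 4πR²·σT_eq⁴, so T_eq⁴ = S(1−A)/(4σ).
T_eq = [1.23×10⁴ × 0.57 / (4 × 5.67×10⁻⁸)]^(1/4) = (3.08×10¹⁰)^(1/4) = 419 K.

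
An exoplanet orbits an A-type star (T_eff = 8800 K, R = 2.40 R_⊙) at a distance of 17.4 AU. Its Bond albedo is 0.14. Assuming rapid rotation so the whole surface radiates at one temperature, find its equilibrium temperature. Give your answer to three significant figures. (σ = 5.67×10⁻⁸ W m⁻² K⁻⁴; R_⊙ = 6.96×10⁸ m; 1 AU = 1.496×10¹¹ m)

T_eq ≈ 152 K

R_⋆ = 2.40 × 6.96×10⁸ = 1.67×10⁹ m.
d = 17.4 AU = 2.60×10¹² m.
L = 4πR_⋆²σT_⋆⁴ = 4π(1.67×10⁹)² × 5.67×10⁻⁸ × (8800)⁴ = 1.19×10²⁸ W.
S = L/(4πd²) = 140 W m⁻².
Energy balance: absorbed = emitted ⇒ πR²·S(1−A) = 4πR²·σT_eq⁴, so T_eq⁴ = S(1−A)/(4σ).
T_eq = [140 × 0.86 / (4 × 5.67×10⁻⁸)]^(1/4) = (5.31×10⁸)^(1/4) = 152 K.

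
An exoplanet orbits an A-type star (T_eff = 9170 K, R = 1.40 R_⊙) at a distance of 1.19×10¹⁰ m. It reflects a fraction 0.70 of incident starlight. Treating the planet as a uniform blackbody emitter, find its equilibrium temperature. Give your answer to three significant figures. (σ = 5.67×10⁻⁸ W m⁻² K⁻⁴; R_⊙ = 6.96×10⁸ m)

T_eq ≈ 1370 K

R_⋆ = 1.40 × 6.96×10⁸ = 9.74×10⁸ m.
L = 4πR_⋆²σT_⋆⁴ = 4π(9.74×10⁸)² × 5.67×10⁻⁸ × (9170)⁴ = 4.78×10²⁷ W.
S = L/(4πd²) = 2.69×10⁶ W m⁻².
Energy balance: absorbed = emitted ⇒ πR²·S(1−A) = 4πR²·σT_eq⁴, so T_eq⁴ = S(1−A)/(4σ).
T_eq = [2.69×10⁶ × 0.30 / (4 × 5.67×10⁻⁸)]^(1/4) = (3.56×10¹²)^(1/4) = 1370 K.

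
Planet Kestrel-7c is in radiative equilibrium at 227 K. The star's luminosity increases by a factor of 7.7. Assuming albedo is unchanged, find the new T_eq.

T_eq ∝ L^(1/4) · d^(−1/2).
T′ = 227 × 7.7^(1/4) = 378 K.

T_eq ≈ 378 K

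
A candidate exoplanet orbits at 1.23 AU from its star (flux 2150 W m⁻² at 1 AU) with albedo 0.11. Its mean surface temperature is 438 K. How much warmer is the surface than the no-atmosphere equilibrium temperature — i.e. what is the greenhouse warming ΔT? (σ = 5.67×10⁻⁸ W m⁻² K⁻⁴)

ΔT ≈ 164.7 K

S = 2150/1.23² = 1421 W m⁻².
T_eq = [S(1−A)/(4σ)]^(1/4) = [1421×0.89/(4×5.67×10⁻⁸)]^(1/4) = 273.3 K.
ΔT = T_surf − T_eq = 438 − 273.3.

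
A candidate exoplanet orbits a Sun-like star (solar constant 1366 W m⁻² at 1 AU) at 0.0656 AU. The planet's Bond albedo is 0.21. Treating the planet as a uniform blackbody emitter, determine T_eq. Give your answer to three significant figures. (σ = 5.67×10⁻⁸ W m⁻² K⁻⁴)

Flux at 0.0656 AU: S = 1366/0.0656² = 3.17×10⁵ W m⁻².
Energy balance: absorbed = emitted ⇒ πR²·S(1−A) = 4πR²·σT_eq⁴, so T_eq⁴ = S(1−A)/(4σ).
T_eq = [3.17×10⁵ × 0.79 / (4 × 5.67×10⁻⁸)]^(1/4) = (1.11×10¹²)^(1/4) = 1030 K.

T_eq ≈ 1030 K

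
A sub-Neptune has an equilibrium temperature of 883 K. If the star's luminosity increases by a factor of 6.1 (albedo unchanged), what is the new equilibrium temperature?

T_eq ≈ 1390 K

T_eq ∝ L^(1/4) · d^(−1/2).
T′ = 883 × 6.1^(1/4) = 1390 K.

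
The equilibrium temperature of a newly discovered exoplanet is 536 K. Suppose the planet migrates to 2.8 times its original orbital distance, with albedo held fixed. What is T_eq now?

T_eq ≈ 320 K

T_eq ∝ L^(1/4) · d^(−1/2).
T′ = 536 / 2.8^(1/2) = 320 K.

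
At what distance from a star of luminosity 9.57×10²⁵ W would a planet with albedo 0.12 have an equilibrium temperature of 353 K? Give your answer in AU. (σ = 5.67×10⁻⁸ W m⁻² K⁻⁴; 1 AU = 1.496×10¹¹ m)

From T_eq⁴ = L(1−A)/(16πσd²): d = √[L(1−A)/(16πσT_eq⁴)].
d = √[9.57×10²⁵ × 0.88 / (16π × 5.67×10⁻⁸ × (353)⁴)] = 4.36×10¹⁰ m = 0.292 AU.

d ≈ 0.292 AU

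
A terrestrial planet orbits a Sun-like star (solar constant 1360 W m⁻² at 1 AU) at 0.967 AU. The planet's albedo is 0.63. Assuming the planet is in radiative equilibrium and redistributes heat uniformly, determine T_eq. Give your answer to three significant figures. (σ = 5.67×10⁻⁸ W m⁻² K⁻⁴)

T_eq ≈ 221 K

Flux at 0.967 AU: S = 1360/0.967² = 1450 W m⁻².
Energy balance: absorbed = emitted ⇒ πR²·S(1−A) = 4πR²·σT_eq⁴, so T_eq⁴ = S(1−A)/(4σ).
T_eq = [1450 × 0.37 / (4 × 5.67×10⁻⁸)]^(1/4) = (2.37×10⁹)^(1/4) = 221 K.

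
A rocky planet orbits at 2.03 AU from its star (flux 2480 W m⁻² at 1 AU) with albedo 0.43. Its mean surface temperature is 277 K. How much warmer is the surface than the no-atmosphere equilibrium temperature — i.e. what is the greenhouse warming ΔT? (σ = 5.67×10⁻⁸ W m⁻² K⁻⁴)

S = 2480/2.03² = 601.8 W m⁻².
T_eq = [S(1−A)/(4σ)]^(1/4) = [601.8×0.57/(4×5.67×10⁻⁸)]^(1/4) = 197.2 K.
ΔT = T_surf − T_eq = 277 − 197.2.

ΔT ≈ 79.8 K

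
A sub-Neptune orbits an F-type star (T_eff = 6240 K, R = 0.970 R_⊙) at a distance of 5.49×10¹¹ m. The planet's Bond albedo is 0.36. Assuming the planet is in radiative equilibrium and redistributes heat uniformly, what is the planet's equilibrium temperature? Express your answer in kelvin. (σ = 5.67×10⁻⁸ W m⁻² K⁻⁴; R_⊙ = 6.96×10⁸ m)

R_⋆ = 0.970 × 6.96×10⁸ = 6.75×10⁸ m.
L = 4πR_⋆²σT_⋆⁴ = 4π(6.75×10⁸)² × 5.67×10⁻⁸ × (6240)⁴ = 4.92×10²⁶ W.
S = L/(4πd²) = 130 W m⁻².
Energy balance: absorbed = emitted ⇒ πR²·S(1−A) = 4πR²·σT_eq⁴, so T_eq⁴ = S(1−A)/(4σ).
T_eq = [130 × 0.64 / (4 × 5.67×10⁻⁸)]^(1/4) = (3.67×10⁸)^(1/4) = 138 K.

T_eq ≈ 138 K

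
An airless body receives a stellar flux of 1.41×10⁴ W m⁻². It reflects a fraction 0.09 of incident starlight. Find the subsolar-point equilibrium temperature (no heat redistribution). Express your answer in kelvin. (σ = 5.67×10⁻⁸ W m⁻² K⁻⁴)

T_ss ≈ 690 K

At the subsolar point the surface absorbs S(1−A) and emits σT⁴ per unit area — no factor of 4, since only the local patch is in balance.
T = [1.41×10⁴ × 0.91 / 5.67×10⁻⁸]^(1/4) = (2.26×10¹¹)^(1/4) = 690 K.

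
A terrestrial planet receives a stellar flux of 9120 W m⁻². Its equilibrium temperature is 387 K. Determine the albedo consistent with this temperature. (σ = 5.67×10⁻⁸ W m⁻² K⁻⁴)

A ≈ 0.44

From T_eq⁴ = S(1−A)/(4σ): 1−A = 4σT_eq⁴/S.
1−A = 4 × 5.67×10⁻⁸ × (387)⁴ / 9120 = 0.558.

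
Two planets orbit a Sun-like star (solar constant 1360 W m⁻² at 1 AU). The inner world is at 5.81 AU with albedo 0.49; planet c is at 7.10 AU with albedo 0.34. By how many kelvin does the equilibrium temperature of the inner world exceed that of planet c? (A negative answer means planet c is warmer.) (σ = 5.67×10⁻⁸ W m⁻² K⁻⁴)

ΔT ≈ 3.4 K

T_eq = [S₀(1−A)/(4σd²)]^(1/4), so T ∝ (1−A)^(1/4) / √d.
T₁ = [1360×0.51/(4×5.67×10⁻⁸×5.81²)]^(1/4) = 97.56 K.
T₂ = [1360×0.66/(4×5.67×10⁻⁸×7.10²)]^(1/4) = 94.13 K.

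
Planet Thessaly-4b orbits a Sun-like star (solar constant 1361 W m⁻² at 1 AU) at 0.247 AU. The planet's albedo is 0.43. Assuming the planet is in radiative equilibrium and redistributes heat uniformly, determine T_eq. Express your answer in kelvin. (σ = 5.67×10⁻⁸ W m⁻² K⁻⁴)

T_eq ≈ 487 K

Flux at 0.247 AU: S = 1361/0.247² = 2.23×10⁴ W m⁻².
Energy balance: absorbed = emitted ⇒ πR²·S(1−A) = 4πR²·σT_eq⁴, so T_eq⁴ = S(1−A)/(4σ).
T_eq = [2.23×10⁴ × 0.57 / (4 × 5.67×10⁻⁸)]^(1/4) = (5.61×10¹⁰)^(1/4) = 487 K.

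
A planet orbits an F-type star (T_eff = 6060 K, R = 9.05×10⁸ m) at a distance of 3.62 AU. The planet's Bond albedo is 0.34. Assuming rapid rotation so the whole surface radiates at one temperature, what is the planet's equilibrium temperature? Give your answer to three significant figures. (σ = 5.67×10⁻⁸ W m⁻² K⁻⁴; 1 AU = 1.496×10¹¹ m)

d = 3.62 AU = 5.42×10¹¹ m.
L = 4πR_⋆²σT_⋆⁴ = 4π(9.05×10⁸)² × 5.67×10⁻⁸ × (6060)⁴ = 7.87×10²⁶ W.
S = L/(4πd²) = 214 W m⁻².
Energy balance: absorbed = emitted ⇒ πR²·S(1−A) = 4πR²·σT_eq⁴, so T_eq⁴ = S(1−A)/(4σ).
T_eq = [214 × 0.66 / (4 × 5.67×10⁻⁸)]^(1/4) = (6.21×10⁸)^(1/4) = 158 K.

T_eq ≈ 158 K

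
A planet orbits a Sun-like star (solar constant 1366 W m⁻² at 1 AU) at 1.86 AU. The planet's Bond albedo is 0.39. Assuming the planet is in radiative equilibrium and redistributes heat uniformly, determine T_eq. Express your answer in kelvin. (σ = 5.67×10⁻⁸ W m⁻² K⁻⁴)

Flux at 1.86 AU: S = 1366/1.86² = 395 W m⁻².
Energy balance: absorbed = emitted ⇒ πR²·S(1−A) = 4πR²·σT_eq⁴, so T_eq⁴ = S(1−A)/(4σ).
T_eq = [395 × 0.61 / (4 × 5.67×10⁻⁸)]^(1/4) = (1.06×10⁹)^(1/4) = 181 K.

T_eq ≈ 181 K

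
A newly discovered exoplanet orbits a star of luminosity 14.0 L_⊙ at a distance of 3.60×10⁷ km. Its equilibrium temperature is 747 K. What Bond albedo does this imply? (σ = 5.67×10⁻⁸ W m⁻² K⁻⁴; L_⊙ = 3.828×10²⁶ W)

d = 3.60×10⁷ km = 3.60×10¹⁰ m.
L = 14.0 × 3.828×10²⁶ = 5.36×10²⁷ W.
Flux: S = L/(4πd²) = 5.36×10²⁷/(4π×(3.60×10¹⁰)²) = 3.29×10⁵ W m⁻².
From T_eq⁴ = S(1−A)/(4σ): 1−A = 4σT_eq⁴/S.
1−A = 4 × 5.67×10⁻⁸ × (747)⁴ / 3.29×10⁵ = 0.215.

A ≈ 0.79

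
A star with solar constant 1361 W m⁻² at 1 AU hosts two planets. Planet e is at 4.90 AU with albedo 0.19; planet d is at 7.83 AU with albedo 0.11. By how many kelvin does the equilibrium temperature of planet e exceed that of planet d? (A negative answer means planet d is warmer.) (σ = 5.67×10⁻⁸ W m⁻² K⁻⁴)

T_eq = [S₀(1−A)/(4σd²)]^(1/4), so T ∝ (1−A)^(1/4) / √d.
T₁ = [1361×0.81/(4×5.67×10⁻⁸×4.90²)]^(1/4) = 119.28 K.
T₂ = [1361×0.89/(4×5.67×10⁻⁸×7.83²)]^(1/4) = 96.61 K.

ΔT ≈ 22.7 K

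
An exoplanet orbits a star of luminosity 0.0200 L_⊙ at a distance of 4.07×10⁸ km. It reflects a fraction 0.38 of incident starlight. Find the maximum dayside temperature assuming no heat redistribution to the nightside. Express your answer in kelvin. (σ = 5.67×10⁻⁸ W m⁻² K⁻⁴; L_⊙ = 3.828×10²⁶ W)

d = 4.07×10⁸ km = 4.07×10¹¹ m.
L = 0.0200 × 3.828×10²⁶ = 7.66×10²⁴ W.
Flux: S = L/(4πd²) = 7.66×10²⁴/(4π×(4.07×10¹¹)²) = 3.68 W m⁻².
With no redistribution each surface element balances locally: S(1−A) = σT⁴.
T = [3.68 × 0.62 / 5.67×10⁻⁸]^(1/4) = (4.02×10⁷)^(1/4) = 79.6 K.

T_ss ≈ 79.6 K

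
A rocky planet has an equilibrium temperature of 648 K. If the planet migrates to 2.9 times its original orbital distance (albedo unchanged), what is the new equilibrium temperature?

T_eq ∝ L^(1/4) · d^(−1/2).
T′ = 648 / 2.9^(1/2) = 381 K.

T_eq ≈ 381 K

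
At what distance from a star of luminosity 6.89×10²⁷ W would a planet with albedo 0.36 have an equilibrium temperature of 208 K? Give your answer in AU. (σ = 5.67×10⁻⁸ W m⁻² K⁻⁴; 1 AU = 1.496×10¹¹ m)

From T_eq⁴ = L(1−A)/(16πσd²): d = √[L(1−A)/(16πσT_eq⁴)].
d = √[6.89×10²⁷ × 0.64 / (16π × 5.67×10⁻⁸ × (208)⁴)] = 9.09×10¹¹ m = 6.08 AU.

d ≈ 6.08 AU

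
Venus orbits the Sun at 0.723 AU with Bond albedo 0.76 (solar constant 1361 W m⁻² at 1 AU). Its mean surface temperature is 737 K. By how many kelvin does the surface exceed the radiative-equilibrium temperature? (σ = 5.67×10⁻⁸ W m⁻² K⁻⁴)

S = 1361/0.723² = 2604 W m⁻².
T_eq = [S(1−A)/(4σ)]^(1/4) = [2604×0.24/(4×5.67×10⁻⁸)]^(1/4) = 229.1 K.
ΔT = T_surf − T_eq = 737 − 229.1.

ΔT ≈ 507.9 K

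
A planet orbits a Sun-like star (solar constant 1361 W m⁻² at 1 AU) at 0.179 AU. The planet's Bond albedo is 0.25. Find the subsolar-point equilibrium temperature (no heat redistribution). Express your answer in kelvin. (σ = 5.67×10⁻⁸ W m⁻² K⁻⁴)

T_ss ≈ 866 K

Flux at 0.179 AU: S = 1361/0.179² = 4.25×10⁴ W m⁻².
At the subsolar point the surface absorbs S(1−A) and emits σT⁴ per unit area — no factor of 4, since only the local patch is in balance.
T = [4.25×10⁴ × 0.75 / 5.67×10⁻⁸]^(1/4) = (5.62×10¹¹)^(1/4) = 866 K.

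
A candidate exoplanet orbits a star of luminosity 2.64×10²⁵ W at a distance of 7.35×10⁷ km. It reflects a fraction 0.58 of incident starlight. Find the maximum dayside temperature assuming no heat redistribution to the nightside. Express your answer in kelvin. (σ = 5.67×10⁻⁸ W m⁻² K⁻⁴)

T_ss ≈ 232 K

d = 7.35×10⁷ km = 7.35×10¹⁰ m.
Flux: S = L/(4πd²) = 2.64×10²⁵/(4π×(7.35×10¹⁰)²) = 389 W m⁻².
With no redistribution each surface element balances locally: S(1−A) = σT⁴.
T = [389 × 0.42 / 5.67×10⁻⁸]^(1/4) = (2.88×10⁹)^(1/4) = 232 K.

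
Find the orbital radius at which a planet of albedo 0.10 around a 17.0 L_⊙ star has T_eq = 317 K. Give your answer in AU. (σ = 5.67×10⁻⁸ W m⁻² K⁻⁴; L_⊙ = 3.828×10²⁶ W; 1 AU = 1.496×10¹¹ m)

d ≈ 3.02 AU

L = 17.0 × 3.828×10²⁶ = 6.51×10²⁷ W.
From T_eq⁴ = L(1−A)/(16πσd²): d = √[L(1−A)/(16πσT_eq⁴)].
d = √[6.51×10²⁷ × 0.90 / (16π × 5.67×10⁻⁸ × (317)⁴)] = 4.51×10¹¹ m = 3.02 AU.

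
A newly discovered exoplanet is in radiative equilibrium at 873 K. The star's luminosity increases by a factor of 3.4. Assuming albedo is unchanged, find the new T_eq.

T_eq ≈ 1190 K

T_eq ∝ L^(1/4) · d^(−1/2).
T′ = 873 × 3.4^(1/4) = 1190 K.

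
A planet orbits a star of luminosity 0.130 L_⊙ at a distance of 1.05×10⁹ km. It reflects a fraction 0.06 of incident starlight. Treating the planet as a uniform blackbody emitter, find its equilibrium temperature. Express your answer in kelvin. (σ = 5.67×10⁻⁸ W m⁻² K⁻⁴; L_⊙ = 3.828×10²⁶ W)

d = 1.05×10⁹ km = 1.05×10¹² m.
L = 0.130 × 3.828×10²⁶ = 4.98×10²⁵ W.
Flux: S = L/(4πd²) = 4.98×10²⁵/(4π×(1.05×10¹²)²) = 3.59 W m⁻².
Energy balance: absorbed = emitted ⇒ πR²·S(1−A) = 4πR²·σT_eq⁴, so T_eq⁴ = S(1−A)/(4σ).
T_eq = [3.59 × 0.94 / (4 × 5.67×10⁻⁸)]^(1/4) = (1.49×10⁷)^(1/4) = 62.1 K.

T_eq ≈ 62.1 K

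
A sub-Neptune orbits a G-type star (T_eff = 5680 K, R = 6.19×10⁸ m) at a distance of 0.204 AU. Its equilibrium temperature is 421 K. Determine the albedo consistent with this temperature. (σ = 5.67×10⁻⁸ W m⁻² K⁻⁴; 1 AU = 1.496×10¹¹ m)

A ≈ 0.71

d = 0.204 AU = 3.05×10¹⁰ m.
L = 4πR_⋆²σT_⋆⁴ = 4π(6.19×10⁸)² × 5.67×10⁻⁸ × (5680)⁴ = 2.84×10²⁶ W.
S = L/(4πd²) = 2.43×10⁴ W m⁻².
From T_eq⁴ = S(1−A)/(4σ): 1−A = 4σT_eq⁴/S.
1−A = 4 × 5.67×10⁻⁸ × (421)⁴ / 2.43×10⁴ = 0.293.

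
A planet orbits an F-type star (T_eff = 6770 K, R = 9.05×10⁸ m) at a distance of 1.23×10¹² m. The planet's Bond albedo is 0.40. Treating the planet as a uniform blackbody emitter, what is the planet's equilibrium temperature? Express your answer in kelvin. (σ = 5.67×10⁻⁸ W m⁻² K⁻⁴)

L = 4πR_⋆²σT_⋆⁴ = 4π(9.05×10⁸)² × 5.67×10⁻⁸ × (6770)⁴ = 1.23×10²⁷ W.
S = L/(4πd²) = 64.5 W m⁻².
Energy balance: absorbed = emitted ⇒ πR²·S(1−A) = 4πR²·σT_eq⁴, so T_eq⁴ = S(1−A)/(4σ).
T_eq = [64.5 × 0.60 / (4 × 5.67×10⁻⁸)]^(1/4) = (1.71×10⁸)^(1/4) = 114 K.

T_eq ≈ 114 K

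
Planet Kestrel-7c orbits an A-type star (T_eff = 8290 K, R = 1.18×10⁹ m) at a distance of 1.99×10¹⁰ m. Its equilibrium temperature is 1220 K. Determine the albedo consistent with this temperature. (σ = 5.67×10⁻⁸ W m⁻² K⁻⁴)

L = 4πR_⋆²σT_⋆⁴ = 4π(1.18×10⁹)² × 5.67×10⁻⁸ × (8290)⁴ = 4.69×10²⁷ W.
S = L/(4πd²) = 9.42×10⁵ W m⁻².
From T_eq⁴ = S(1−A)/(4σ): 1−A = 4σT_eq⁴/S.
1−A = 4 × 5.67×10⁻⁸ × (1220)⁴ / 9.42×10⁵ = 0.534.

A ≈ 0.47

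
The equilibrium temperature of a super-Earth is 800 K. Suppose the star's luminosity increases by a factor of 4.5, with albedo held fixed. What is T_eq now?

T_eq ≈ 1170 K

T_eq ∝ L^(1/4) · d^(−1/2).
T′ = 800 × 4.5^(1/4) = 1170 K.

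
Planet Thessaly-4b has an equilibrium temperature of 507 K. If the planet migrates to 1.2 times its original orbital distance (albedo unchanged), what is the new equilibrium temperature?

T_eq ∝ L^(1/4) · d^(−1/2).
T′ = 507 / 1.2^(1/2) = 463 K.

T_eq ≈ 463 K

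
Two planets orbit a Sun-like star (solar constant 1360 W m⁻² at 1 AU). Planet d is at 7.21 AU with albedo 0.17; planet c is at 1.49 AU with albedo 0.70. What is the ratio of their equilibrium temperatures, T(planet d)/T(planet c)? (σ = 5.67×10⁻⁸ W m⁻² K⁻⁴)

T₁/T₂ ≈ 0.586

T_eq = [S₀(1−A)/(4σd²)]^(1/4), so T ∝ (1−A)^(1/4) / √d.
T₁ = [1360×0.83/(4×5.67×10⁻⁸×7.21²)]^(1/4) = 98.92 K.
T₂ = [1360×0.30/(4×5.67×10⁻⁸×1.49²)]^(1/4) = 168.72 K.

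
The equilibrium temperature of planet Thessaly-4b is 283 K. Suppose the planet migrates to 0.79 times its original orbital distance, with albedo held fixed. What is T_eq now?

T_eq ≈ 318 K

T_eq ∝ L^(1/4) · d^(−1/2).
T′ = 283 / 0.79^(1/2) = 318 K.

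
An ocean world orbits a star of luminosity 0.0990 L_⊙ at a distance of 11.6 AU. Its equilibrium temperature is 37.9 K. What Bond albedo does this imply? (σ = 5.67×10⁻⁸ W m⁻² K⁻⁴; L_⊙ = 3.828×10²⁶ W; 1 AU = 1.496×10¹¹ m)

d = 11.6 AU = 1.74×10¹² m.
L = 0.0990 × 3.828×10²⁶ = 3.79×10²⁵ W.
Flux: S = L/(4πd²) = 3.79×10²⁵/(4π×(1.74×10¹²)²) = 1.00 W m⁻².
From T_eq⁴ = S(1−A)/(4σ): 1−A = 4σT_eq⁴/S.
1−A = 4 × 5.67×10⁻⁸ × (37.9)⁴ / 1.00 = 0.467.

A ≈ 0.53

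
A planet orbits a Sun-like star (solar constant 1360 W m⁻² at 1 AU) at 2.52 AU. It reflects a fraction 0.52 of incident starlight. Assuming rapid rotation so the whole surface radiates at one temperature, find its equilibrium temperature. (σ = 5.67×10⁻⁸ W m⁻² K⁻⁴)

T_eq ≈ 146 K

Flux at 2.52 AU: S = 1360/2.52² = 214 W m⁻².
Energy balance: absorbed = emitted ⇒ πR²·S(1−A) = 4πR²·σT_eq⁴, so T_eq⁴ = S(1−A)/(4σ).
T_eq = [214 × 0.48 / (4 × 5.67×10⁻⁸)]^(1/4) = (4.53×10⁸)^(1/4) = 146 K.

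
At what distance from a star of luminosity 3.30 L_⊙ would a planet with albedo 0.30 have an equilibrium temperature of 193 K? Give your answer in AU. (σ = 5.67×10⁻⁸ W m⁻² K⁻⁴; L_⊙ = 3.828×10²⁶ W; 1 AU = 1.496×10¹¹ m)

L = 3.30 × 3.828×10²⁶ = 1.26×10²⁷ W.
From T_eq⁴ = L(1−A)/(16πσd²): d = √[L(1−A)/(16πσT_eq⁴)].
d = √[1.26×10²⁷ × 0.70 / (16π × 5.67×10⁻⁸ × (193)⁴)] = 4.73×10¹¹ m = 3.16 AU.

d ≈ 3.16 AU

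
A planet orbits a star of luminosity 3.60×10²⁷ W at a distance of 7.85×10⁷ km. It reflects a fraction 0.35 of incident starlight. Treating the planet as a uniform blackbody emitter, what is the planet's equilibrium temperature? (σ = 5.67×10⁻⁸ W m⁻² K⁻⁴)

d = 7.85×10⁷ km = 7.85×10¹⁰ m.
Flux: S = L/(4πd²) = 3.60×10²⁷/(4π×(7.85×10¹⁰)²) = 4.65×10⁴ W m⁻².
Energy balance: absorbed = emitted ⇒ πR²·S(1−A) = 4πR²·σT_eq⁴, so T_eq⁴ = S(1−A)/(4σ).
T_eq = [4.65×10⁴ × 0.65 / (4 × 5.67×10⁻⁸)]^(1/4) = (1.33×10¹¹)^(1/4) = 604 K.

T_eq ≈ 604 K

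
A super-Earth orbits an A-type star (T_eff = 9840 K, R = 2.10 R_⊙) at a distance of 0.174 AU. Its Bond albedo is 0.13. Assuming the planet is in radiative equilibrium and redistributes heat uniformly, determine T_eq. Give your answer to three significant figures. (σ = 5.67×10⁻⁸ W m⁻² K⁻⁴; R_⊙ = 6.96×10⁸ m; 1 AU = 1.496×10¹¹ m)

R_⋆ = 2.10 × 6.96×10⁸ = 1.46×10⁹ m.
d = 0.174 AU = 2.60×10¹⁰ m.
L = 4πR_⋆²σT_⋆⁴ = 4π(1.46×10⁹)² × 5.67×10⁻⁸ × (9840)⁴ = 1.43×10²⁸ W.
S = L/(4πd²) = 1.68×10⁶ W m⁻².
Energy balance: absorbed = emitted ⇒ πR²·S(1−A) = 4πR²·σT_eq⁴, so T_eq⁴ = S(1−A)/(4σ).
T_eq = [1.68×10⁶ × 0.87 / (4 × 5.67×10⁻⁸)]^(1/4) = (6.43×10¹²)^(1/4) = 1590 K.

T_eq ≈ 1590 K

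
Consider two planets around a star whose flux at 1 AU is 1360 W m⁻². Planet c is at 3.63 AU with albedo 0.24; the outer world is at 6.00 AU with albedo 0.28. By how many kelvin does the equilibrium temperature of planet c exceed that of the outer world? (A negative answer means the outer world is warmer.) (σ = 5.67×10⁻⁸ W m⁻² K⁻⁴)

T_eq = [S₀(1−A)/(4σd²)]^(1/4), so T ∝ (1−A)^(1/4) / √d.
T₁ = [1360×0.76/(4×5.67×10⁻⁸×3.63²)]^(1/4) = 136.37 K.
T₂ = [1360×0.72/(4×5.67×10⁻⁸×6.00²)]^(1/4) = 104.65 K.

ΔT ≈ 31.7 K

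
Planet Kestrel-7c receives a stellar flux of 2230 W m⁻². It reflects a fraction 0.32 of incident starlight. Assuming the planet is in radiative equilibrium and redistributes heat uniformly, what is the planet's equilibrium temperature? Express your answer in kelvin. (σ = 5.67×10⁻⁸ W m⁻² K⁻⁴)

T_eq ≈ 286 K

Energy balance: absorbed = emitted ⇒ πR²·S(1−A) = 4πR²·σT_eq⁴, so T_eq⁴ = S(1−A)/(4σ).
T_eq = [2230 × 0.68 / (4 × 5.67×10⁻⁸)]^(1/4) = (6.69×10⁹)^(1/4) = 286 K.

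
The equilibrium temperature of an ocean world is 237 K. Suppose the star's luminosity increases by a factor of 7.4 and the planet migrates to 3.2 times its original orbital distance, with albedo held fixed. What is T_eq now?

T_eq ∝ L^(1/4) · d^(−1/2).
T′ = 237 × 7.4^(1/4) / 3.2^(1/2) = 219 K.

T_eq ≈ 219 K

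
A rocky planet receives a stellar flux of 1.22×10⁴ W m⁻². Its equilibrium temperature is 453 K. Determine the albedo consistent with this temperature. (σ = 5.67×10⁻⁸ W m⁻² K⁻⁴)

From T_eq⁴ = S(1−A)/(4σ): 1−A = 4σT_eq⁴/S.
1−A = 4 × 5.67×10⁻⁸ × (453)⁴ / 1.22×10⁴ = 0.783.

A ≈ 0.22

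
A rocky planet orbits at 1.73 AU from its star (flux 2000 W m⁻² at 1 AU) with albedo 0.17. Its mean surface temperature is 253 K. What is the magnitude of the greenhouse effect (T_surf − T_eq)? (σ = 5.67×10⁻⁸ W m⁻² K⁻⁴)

S = 2000/1.73² = 668.2 W m⁻².
T_eq = [S(1−A)/(4σ)]^(1/4) = [668.2×0.83/(4×5.67×10⁻⁸)]^(1/4) = 222.4 K.
ΔT = T_surf − T_eq = 253 − 222.4.

ΔT ≈ 30.6 K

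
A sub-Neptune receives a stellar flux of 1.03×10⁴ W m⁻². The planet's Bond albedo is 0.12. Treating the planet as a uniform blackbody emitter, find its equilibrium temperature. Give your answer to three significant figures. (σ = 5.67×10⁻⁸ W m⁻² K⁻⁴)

Energy balance: absorbed = emitted ⇒ πR²·S(1−A) = 4πR²·σT_eq⁴, so T_eq⁴ = S(1−A)/(4σ).
T_eq = [1.03×10⁴ × 0.88 / (4 × 5.67×10⁻⁸)]^(1/4) = (4.00×10¹⁰)^(1/4) = 447 K.

T_eq ≈ 447 K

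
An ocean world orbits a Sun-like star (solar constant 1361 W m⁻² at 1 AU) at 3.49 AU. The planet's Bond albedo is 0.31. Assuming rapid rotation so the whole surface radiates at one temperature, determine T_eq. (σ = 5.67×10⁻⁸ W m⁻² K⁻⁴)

Flux at 3.49 AU: S = 1361/3.49² = 112 W m⁻².
Energy balance: absorbed = emitted ⇒ πR²·S(1−A) = 4πR²·σT_eq⁴, so T_eq⁴ = S(1−A)/(4σ).
T_eq = [112 × 0.69 / (4 × 5.67×10⁻⁸)]^(1/4) = (3.40×10⁸)^(1/4) = 136 K.

T_eq ≈ 136 K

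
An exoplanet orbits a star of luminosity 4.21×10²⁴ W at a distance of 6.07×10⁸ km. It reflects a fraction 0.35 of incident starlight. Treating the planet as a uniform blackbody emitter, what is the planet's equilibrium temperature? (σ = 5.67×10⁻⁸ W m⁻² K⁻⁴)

T_eq ≈ 40.2 K

d = 6.07×10⁸ km = 6.07×10¹¹ m.
Flux: S = L/(4πd²) = 4.21×10²⁴/(4π×(6.07×10¹¹)²) = 0.909 W m⁻².
Energy balance: absorbed = emitted ⇒ πR²·S(1−A) = 4πR²·σT_eq⁴, so T_eq⁴ = S(1−A)/(4σ).
T_eq = [0.909 × 0.65 / (4 × 5.67×10⁻⁸)]^(1/4) = (2.61×10⁶)^(1/4) = 40.2 K.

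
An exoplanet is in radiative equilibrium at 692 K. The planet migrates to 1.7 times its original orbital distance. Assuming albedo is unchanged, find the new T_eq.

T_eq ∝ L^(1/4) · d^(−1/2).
T′ = 692 / 1.7^(1/2) = 531 K.

T_eq ≈ 531 K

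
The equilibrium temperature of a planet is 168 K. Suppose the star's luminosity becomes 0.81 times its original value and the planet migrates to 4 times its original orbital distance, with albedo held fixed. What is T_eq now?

T_eq ∝ L^(1/4) · d^(−1/2).
T′ = 168 × 0.81^(1/4) / 4^(1/2) = 79.7 K.

T_eq ≈ 79.7 K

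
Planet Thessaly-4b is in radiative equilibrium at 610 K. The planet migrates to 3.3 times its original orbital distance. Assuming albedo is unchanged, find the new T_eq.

T_eq ∝ L^(1/4) · d^(−1/2).
T′ = 610 / 3.3^(1/2) = 336 K.

T_eq ≈ 336 K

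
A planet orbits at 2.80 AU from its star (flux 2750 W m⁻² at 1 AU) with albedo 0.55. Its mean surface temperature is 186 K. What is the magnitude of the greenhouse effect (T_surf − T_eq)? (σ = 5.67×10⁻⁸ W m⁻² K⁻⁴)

S = 2750/2.80² = 350.8 W m⁻².
T_eq = [S(1−A)/(4σ)]^(1/4) = [350.8×0.45/(4×5.67×10⁻⁸)]^(1/4) = 162.4 K.
ΔT = T_surf − T_eq = 186 − 162.4.

ΔT ≈ 23.6 K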